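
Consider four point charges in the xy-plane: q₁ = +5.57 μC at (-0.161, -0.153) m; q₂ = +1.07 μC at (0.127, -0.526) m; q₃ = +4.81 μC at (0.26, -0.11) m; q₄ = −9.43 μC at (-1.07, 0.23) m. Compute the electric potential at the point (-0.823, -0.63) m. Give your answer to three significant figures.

Electric potential is a scalar, so the contributions from each charge add algebraically: V = Σ kqᵢ/rᵢ.
Distances from the field point to each charge: r₁ = 0.816 m, r₂ = 0.956 m, r₃ = 1.20 m, r₄ = 0.895 m.
V = k[(5.57×10⁻⁶)/(0.816) + (1.07×10⁻⁶)/(0.956) + (4.81×10⁻⁶)/(1.20) + (-9.43×10⁻⁶)/(0.895)] = 1.27×10⁴ V.

1.27×10⁴ V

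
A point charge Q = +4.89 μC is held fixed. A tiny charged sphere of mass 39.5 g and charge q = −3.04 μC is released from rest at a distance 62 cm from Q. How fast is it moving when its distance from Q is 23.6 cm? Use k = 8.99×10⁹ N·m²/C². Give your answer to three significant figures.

Only the electrostatic force acts, so mechanical energy is conserved: ½mv² = U₁ − U₂ = kQq(1/r₁ − 1/r₂).
U₁ − U₂ = (8.99×10⁹ N·m²/C²)(4.89×10⁻⁶ C)(-3.04×10⁻⁶ C)(1/0.620 − 1/0.236) = 0.351 J.
v = √(2·0.351/0.0395) = 4.21 m/s.

4.21 m/s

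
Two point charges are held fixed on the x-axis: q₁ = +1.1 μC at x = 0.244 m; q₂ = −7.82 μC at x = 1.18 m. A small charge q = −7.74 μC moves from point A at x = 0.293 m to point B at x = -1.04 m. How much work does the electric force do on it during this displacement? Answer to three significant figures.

The work done by the electric force is W_field = −ΔU = −q(V_B − V_A) = q(V_A − V_B).
At A: distances to the source charges are 0.0490 m, 0.887 m; V_A = Σ kqᵢ/rᵢ = 1.23×10⁵ V.
At B: distances to the source charges are 1.28 m, 2.22 m; V_B = Σ kqᵢ/rᵢ = -2.40×10⁴ V.
ΔV = V_B − V_A = -1.47×10⁵ V.
W_field = −qΔV = −(-7.74×10⁻⁶ C)(-1.47×10⁵ V) = -1.13 J.

-1.13 J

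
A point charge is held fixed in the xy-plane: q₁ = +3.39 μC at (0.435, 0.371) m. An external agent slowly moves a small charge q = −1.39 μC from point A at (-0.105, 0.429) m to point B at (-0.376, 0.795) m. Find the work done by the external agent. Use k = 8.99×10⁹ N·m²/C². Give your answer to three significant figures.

For quasistatic motion the external work equals the change in potential energy: W_ext = qΔV = q(V_B − V_A).
At A: distance to the source charge is 0.543 m; V_A = kq₁/r = 5.61×10⁴ V.
At B: distance to the source charge is 0.915 m; V_B = kq₁/r = 3.33×10⁴ V.
ΔV = V_B − V_A = -2.28×10⁴ V.
W_ext = qΔV = (-1.39×10⁻⁶ C)(-2.28×10⁴ V) = 0.0317 J.

0.0317 J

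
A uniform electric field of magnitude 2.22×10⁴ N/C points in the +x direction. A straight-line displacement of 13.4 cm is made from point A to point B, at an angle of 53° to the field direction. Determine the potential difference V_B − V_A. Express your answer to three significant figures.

Only the component of displacement along E changes the potential: ΔV = −E·d·cosθ.
ΔV = −(2.22×10⁴ V/m)(0.134 m)cos53° = -1790 V.

-1790 V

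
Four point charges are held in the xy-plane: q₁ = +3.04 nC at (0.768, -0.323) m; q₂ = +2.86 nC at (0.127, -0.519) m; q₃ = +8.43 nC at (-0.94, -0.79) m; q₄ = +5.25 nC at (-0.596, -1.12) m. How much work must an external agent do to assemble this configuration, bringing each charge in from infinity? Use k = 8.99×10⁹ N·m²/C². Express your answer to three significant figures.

The assembly work is the sum of pairwise potential energies, U = Σ_{i<j} kqᵢqⱼ/rᵢⱼ.
Pair separations: r₁₂ = 0.670 m, r₁₃ = 1.77 m, r₁₄ = 1.58 m, r₂₃ = 1.10 m, r₂₄ = 0.940 m, r₃₄ = 0.477 m.
Summing all 6 pair terms gives U = 1.51×10⁻⁶ J.

1.51×10⁻⁶ J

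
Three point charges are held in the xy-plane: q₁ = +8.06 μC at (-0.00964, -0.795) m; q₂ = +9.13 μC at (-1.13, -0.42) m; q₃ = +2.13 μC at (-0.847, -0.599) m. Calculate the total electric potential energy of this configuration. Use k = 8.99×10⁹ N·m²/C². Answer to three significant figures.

1.26 J

The work to assemble the configuration equals its total potential energy, U = Σ kqᵢqⱼ/rᵢⱼ over all pairs.
Pair separations: r₁₂ = 1.18 m, r₁₃ = 0.860 m, r₂₃ = 0.335 m.
U = (0.560) + (0.179) + (0.522) = 1.26 J.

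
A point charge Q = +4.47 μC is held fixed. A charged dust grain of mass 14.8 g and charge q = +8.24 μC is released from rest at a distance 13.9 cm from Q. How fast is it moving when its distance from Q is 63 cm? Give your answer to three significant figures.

Only the electrostatic force acts, so mechanical energy is conserved: ½mv² = U₁ − U₂ = kQq(1/r₁ − 1/r₂).
U₁ − U₂ = (8.99×10⁹ N·m²/C²)(4.47×10⁻⁶ C)(8.24×10⁻⁶ C)(1/0.139 − 1/0.630) = 1.86 J.
v = √(2·1.86/0.0148) = 15.8 m/s.

15.8 m/s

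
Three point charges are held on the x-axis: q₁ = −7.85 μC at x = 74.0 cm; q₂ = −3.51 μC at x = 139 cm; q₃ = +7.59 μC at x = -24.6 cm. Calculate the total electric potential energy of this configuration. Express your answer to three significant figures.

-0.309 J

The work to assemble the configuration equals its total potential energy, U = Σ kqᵢqⱼ/rᵢⱼ over all pairs.
Pair separations: r₁₂ = 0.650 m, r₁₃ = 0.986 m, r₂₃ = 1.64 m.
U = (0.381) + (-0.543) + (-0.146) = -0.309 J.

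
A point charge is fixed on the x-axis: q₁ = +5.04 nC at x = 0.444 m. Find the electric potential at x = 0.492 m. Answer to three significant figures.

Electric potential is a scalar, so the contributions from each charge add algebraically: V = Σ kqᵢ/rᵢ.
V = k[(5.04×10⁻⁹)/(0.0480)] = 944 V.

944 V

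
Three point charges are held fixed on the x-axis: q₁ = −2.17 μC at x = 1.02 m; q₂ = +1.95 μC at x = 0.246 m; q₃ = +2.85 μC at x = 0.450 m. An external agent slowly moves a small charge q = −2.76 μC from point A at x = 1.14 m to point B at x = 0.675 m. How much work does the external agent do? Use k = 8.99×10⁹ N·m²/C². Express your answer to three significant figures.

-0.563 J

For quasistatic motion the external work equals the change in potential energy: W_ext = qΔV = q(V_B − V_A).
At A: distances to the source charges are 0.120 m, 0.894 m, 0.690 m; V_A = Σ kqᵢ/rᵢ = -1.06×10⁵ V.
At B: distances to the source charges are 0.345 m, 0.429 m, 0.225 m; V_B = Σ kqᵢ/rᵢ = 9.82×10⁴ V.
ΔV = V_B − V_A = 2.04×10⁵ V.
W_ext = qΔV = (-2.76×10⁻⁶ C)(2.04×10⁵ V) = -0.563 J.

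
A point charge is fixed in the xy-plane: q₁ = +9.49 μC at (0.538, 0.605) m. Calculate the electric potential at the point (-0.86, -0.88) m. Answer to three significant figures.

Electric potential is a scalar, so the contributions from each charge add algebraically: V = Σ kqᵢ/rᵢ.
Distances from the field point to each charge: r₁ = 2.04 m.
V = k[(9.49×10⁻⁶)/(2.04)] = 4.18×10⁴ V.

4.18×10⁴ V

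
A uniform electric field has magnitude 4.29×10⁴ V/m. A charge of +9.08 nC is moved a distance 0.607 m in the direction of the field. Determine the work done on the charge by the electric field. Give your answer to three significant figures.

The potential change for a displacement 0.607 m in the direction of the field is ΔV = −Ed = -2.60×10⁴ V.
W_field = −qΔV = 2.36×10⁻⁴ J.

2.36×10⁻⁴ J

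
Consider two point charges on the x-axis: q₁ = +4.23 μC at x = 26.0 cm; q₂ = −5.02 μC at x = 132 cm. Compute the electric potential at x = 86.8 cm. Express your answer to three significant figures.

Electric potential is a scalar, so the contributions from each charge add algebraically: V = Σ kqᵢ/rᵢ.
Distances from the field point to each charge: r₁ = 0.608 m, r₂ = 0.452 m.
V = k[(4.23×10⁻⁶)/(0.608) + (-5.02×10⁻⁶)/(0.452)] = -3.73×10⁴ V.

-3.73×10⁴ V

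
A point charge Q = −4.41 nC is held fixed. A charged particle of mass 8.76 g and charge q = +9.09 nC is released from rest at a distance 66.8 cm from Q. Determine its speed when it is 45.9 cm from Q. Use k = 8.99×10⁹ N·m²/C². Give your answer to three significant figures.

7.49×10⁻³ m/s

Only the electrostatic force acts, so mechanical energy is conserved: ½mv² = U₁ − U₂ = kQq(1/r₁ − 1/r₂).
U₁ − U₂ = (8.99×10⁹ N·m²/C²)(-4.41×10⁻⁹ C)(9.09×10⁻⁹ C)(1/0.668 − 1/0.459) = 2.46×10⁻⁷ J.
v = √(2·2.46×10⁻⁷/8.76×10⁻³) = 7.49×10⁻³ m/s.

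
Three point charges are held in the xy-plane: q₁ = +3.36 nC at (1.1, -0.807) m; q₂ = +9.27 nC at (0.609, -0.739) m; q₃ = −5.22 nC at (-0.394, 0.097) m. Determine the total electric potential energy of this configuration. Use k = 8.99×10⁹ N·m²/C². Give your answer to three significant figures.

1.41×10⁻⁷ J

The work to assemble the configuration equals its total potential energy, U = Σ kqᵢqⱼ/rᵢⱼ over all pairs.
Pair separations: r₁₂ = 0.496 m, r₁₃ = 1.75 m, r₂₃ = 1.31 m.
U = (5.65×10⁻⁷) + (-9.03×10⁻⁸) + (-3.33×10⁻⁷) = 1.41×10⁻⁷ J.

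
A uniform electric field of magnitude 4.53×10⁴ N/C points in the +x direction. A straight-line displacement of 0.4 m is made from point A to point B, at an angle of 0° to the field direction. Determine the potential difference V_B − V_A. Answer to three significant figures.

Only the component of displacement along E changes the potential: ΔV = −E·d·cosθ.
ΔV = −(4.53×10⁴ V/m)(0.400 m)cos0° = -1.81×10⁴ V.

-1.81×10⁴ V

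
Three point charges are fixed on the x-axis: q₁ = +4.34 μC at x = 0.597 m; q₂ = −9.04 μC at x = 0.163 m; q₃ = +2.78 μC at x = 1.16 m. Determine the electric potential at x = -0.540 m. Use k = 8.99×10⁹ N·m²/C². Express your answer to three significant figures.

-6.66×10⁴ V

The total potential is the scalar sum of each charge's contribution, V = Σ kqᵢ/rᵢ.
Distances from the field point to each charge: r₁ = 1.14 m, r₂ = 0.703 m, r₃ = 1.70 m.
V = k[(4.34×10⁻⁶)/(1.14) + (-9.04×10⁻⁶)/(0.703) + (2.78×10⁻⁶)/(1.70)] = -6.66×10⁴ V.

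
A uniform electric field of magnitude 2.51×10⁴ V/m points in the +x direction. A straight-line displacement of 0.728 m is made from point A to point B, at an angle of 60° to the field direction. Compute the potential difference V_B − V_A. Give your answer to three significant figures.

Only the component of displacement along E changes the potential: ΔV = −E·d·cosθ.
ΔV = −(2.51×10⁴ V/m)(0.728 m)cos60° = -9140 V.

-9140 V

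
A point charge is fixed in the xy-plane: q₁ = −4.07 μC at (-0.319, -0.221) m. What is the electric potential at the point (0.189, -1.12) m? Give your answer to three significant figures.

Electric potential is a scalar, so the contributions from each charge add algebraically: V = Σ kqᵢ/rᵢ.
Distances from the field point to each charge: r₁ = 1.03 m.
V = k[(-4.07×10⁻⁶)/(1.03)] = -3.54×10⁴ V.

-3.54×10⁴ V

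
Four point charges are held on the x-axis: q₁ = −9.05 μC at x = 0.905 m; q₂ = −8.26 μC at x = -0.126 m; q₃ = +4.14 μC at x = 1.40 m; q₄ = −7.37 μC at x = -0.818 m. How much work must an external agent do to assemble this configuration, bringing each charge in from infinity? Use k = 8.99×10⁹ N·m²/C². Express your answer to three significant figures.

The assembly work is the sum of pairwise potential energies, U = Σ_{i<j} kqᵢqⱼ/rᵢⱼ.
Pair separations: r₁₂ = 1.03 m, r₁₃ = 0.495 m, r₁₄ = 1.72 m, r₂₃ = 1.53 m, r₂₄ = 0.692 m, r₃₄ = 2.22 m.
Summing all 6 pair terms gives U = 0.785 J.

0.785 J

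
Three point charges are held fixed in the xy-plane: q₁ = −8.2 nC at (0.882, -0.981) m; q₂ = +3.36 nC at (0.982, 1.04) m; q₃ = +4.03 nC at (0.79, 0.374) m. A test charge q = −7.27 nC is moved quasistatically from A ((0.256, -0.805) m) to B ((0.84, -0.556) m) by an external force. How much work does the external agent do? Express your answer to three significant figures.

For quasistatic motion the external work equals the change in potential energy: W_ext = qΔV = q(V_B − V_A).
At A: distances to the source charges are 0.650 m, 1.98 m, 1.29 m; V_A = Σ kqᵢ/rᵢ = -70.1 V.
At B: distances to the source charges are 0.427 m, 1.60 m, 0.931 m; V_B = Σ kqᵢ/rᵢ = -115 V.
ΔV = V_B − V_A = -44.7 V.
W_ext = qΔV = (-7.27×10⁻⁹ C)(-44.7 V) = 3.25×10⁻⁷ J.

3.25×10⁻⁷ J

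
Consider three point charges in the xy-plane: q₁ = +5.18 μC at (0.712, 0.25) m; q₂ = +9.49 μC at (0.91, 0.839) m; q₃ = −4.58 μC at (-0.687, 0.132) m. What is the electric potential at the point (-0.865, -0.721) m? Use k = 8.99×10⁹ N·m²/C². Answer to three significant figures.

Electric potential is a scalar, so the contributions from each charge add algebraically: V = Σ kqᵢ/rᵢ.
Distances from the field point to each charge: r₁ = 1.85 m, r₂ = 2.36 m, r₃ = 0.871 m.
V = k[(5.18×10⁻⁶)/(1.85) + (9.49×10⁻⁶)/(2.36) + (-4.58×10⁻⁶)/(0.871)] = 1.40×10⁴ V.

1.40×10⁴ V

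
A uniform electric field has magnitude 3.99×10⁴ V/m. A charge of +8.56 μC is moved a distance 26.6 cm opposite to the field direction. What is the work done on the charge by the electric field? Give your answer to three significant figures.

-0.0909 J

The potential change for a displacement 26.6 cm opposite to the field direction is ΔV = +Ed = 1.06×10⁴ V.
W_field = −qΔV = -0.0909 J.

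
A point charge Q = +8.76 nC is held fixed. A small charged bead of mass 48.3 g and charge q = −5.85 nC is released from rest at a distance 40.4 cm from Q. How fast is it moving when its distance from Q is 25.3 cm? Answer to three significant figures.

Only the electrostatic force acts, so mechanical energy is conserved: ½mv² = U₁ − U₂ = kQq(1/r₁ − 1/r₂).
U₁ − U₂ = (8.99×10⁹ N·m²/C²)(8.76×10⁻⁹ C)(-5.85×10⁻⁹ C)(1/0.404 − 1/0.253) = 6.81×10⁻⁷ J.
v = √(2·6.81×10⁻⁷/0.0483) = 5.31×10⁻³ m/s.

5.31×10⁻³ m/s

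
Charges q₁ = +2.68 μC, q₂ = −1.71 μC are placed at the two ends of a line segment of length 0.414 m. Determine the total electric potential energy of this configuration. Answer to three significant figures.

-0.0995 J

The assembly work is the sum of pairwise potential energies, U = Σ_{i<j} kqᵢqⱼ/rᵢⱼ.
The separation is r = 0.414 m.
U = (-0.0995) = -0.0995 J.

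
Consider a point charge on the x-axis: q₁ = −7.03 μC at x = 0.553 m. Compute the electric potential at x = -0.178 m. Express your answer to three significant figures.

-8.65×10⁴ V

Electric potential is a scalar, so the contributions from each charge add algebraically: V = Σ kqᵢ/rᵢ.
V = k[(-7.03×10⁻⁶)/(0.731)] = -8.65×10⁴ V.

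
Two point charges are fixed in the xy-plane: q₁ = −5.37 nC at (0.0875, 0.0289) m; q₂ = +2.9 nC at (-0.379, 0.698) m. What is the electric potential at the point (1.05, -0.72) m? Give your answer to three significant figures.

-26.6 V

Electric potential is a scalar, so the contributions from each charge add algebraically: V = Σ kqᵢ/rᵢ.
Distances from the field point to each charge: r₁ = 1.22 m, r₂ = 2.01 m.
V = k[(-5.37×10⁻⁹)/(1.22) + (2.90×10⁻⁹)/(2.01)] = -26.6 V.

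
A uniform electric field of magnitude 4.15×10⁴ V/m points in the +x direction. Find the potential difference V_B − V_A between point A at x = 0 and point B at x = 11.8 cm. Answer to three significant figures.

-4900 V

In a uniform field, potential decreases in the direction of E: V_B − V_A = −E·Δx.
V_B − V_A = −(4.15×10⁴ V/m)(0.118 m) = -4900 V.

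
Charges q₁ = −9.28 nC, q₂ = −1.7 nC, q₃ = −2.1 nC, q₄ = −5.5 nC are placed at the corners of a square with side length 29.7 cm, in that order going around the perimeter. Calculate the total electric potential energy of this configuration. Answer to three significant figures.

3.10×10⁻⁶ J

The assembly work is the sum of pairwise potential energies, U = Σ_{i<j} kqᵢqⱼ/rᵢⱼ.
The four side pairs have separation 0.297 m and the two diagonal pairs 0.420 m.
Summing all 6 pair terms gives U = 3.10×10⁻⁶ J.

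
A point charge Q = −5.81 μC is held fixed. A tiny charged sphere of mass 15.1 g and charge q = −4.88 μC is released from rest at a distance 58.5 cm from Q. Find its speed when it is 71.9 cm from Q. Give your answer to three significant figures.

Only the electrostatic force acts, so mechanical energy is conserved: ½mv² = U₁ − U₂ = kQq(1/r₁ − 1/r₂).
U₁ − U₂ = (8.99×10⁹ N·m²/C²)(-5.81×10⁻⁶ C)(-4.88×10⁻⁶ C)(1/0.585 − 1/0.719) = 0.0812 J.
v = √(2·0.0812/0.0151) = 3.28 m/s.

3.28 m/s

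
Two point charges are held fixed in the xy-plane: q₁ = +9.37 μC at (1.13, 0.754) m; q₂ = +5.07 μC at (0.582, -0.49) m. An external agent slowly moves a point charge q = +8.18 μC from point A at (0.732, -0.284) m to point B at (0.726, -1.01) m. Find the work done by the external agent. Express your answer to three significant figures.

-1.01 J

For quasistatic motion the external work equals the change in potential energy: W_ext = qΔV = q(V_B − V_A).
At A: distances to the source charges are 1.11 m, 0.255 m; V_A = Σ kqᵢ/rᵢ = 2.55×10⁵ V.
At B: distances to the source charges are 1.81 m, 0.540 m; V_B = Σ kqᵢ/rᵢ = 1.31×10⁵ V.
ΔV = V_B − V_A = -1.24×10⁵ V.
W_ext = qΔV = (8.18×10⁻⁶ C)(-1.24×10⁵ V) = -1.01 J.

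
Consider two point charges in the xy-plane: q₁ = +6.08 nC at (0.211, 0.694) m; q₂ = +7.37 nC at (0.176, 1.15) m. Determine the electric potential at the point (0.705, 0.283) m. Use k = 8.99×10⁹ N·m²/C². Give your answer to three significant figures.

150 V

The total potential is the scalar sum of each charge's contribution, V = Σ kqᵢ/rᵢ.
Distances from the field point to each charge: r₁ = 0.643 m, r₂ = 1.02 m.
V = k[(6.08×10⁻⁹)/(0.643) + (7.37×10⁻⁹)/(1.02)] = 150 V.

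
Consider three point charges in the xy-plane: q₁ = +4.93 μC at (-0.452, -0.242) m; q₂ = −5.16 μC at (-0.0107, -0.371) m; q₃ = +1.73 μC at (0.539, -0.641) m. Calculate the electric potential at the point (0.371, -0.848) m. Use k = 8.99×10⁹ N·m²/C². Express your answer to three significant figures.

The total potential is the scalar sum of each charge's contribution, V = Σ kqᵢ/rᵢ.
Distances from the field point to each charge: r₁ = 1.02 m, r₂ = 0.611 m, r₃ = 0.267 m.
V = k[(4.93×10⁻⁶)/(1.02) + (-5.16×10⁻⁶)/(0.611) + (1.73×10⁻⁶)/(0.267)] = 2.58×10⁴ V.

2.58×10⁴ V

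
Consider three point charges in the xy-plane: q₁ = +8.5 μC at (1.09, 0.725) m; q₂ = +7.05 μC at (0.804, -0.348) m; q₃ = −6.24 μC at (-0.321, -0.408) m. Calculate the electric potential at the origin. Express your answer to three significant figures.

Electric potential is a scalar, so the contributions from each charge add algebraically: V = Σ kqᵢ/rᵢ.
Distances from the field point to each charge: r₁ = 1.31 m, r₂ = 0.876 m, r₃ = 0.519 m.
V = k[(8.50×10⁻⁶)/(1.31) + (7.05×10⁻⁶)/(0.876) + (-6.24×10⁻⁶)/(0.519)] = 2.27×10⁴ V.

2.27×10⁴ V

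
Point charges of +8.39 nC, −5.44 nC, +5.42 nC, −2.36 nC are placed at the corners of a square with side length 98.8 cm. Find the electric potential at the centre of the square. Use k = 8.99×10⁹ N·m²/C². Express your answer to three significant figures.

Electric potential is a scalar, so the contributions from each charge add algebraically: V = Σ kqᵢ/rᵢ.
The distance from each corner to the centre is a√2/2 = 0.699 m.
V = k[(8.39×10⁻⁹)/(0.699) + (-5.44×10⁻⁹)/(0.699) + (5.42×10⁻⁹)/(0.699) + (-2.36×10⁻⁹)/(0.699)] = 77.3 V.

77.3 V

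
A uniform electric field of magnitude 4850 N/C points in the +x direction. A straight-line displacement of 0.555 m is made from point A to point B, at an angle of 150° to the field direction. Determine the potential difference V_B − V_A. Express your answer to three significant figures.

Only the component of displacement along E changes the potential: ΔV = −E·d·cosθ.
ΔV = −(4850 V/m)(0.555 m)cos150° = 2330 V.

2330 V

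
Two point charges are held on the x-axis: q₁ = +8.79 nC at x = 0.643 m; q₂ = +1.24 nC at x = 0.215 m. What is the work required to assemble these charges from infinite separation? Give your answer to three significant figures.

The assembly work is the sum of pairwise potential energies, U = Σ_{i<j} kqᵢqⱼ/rᵢⱼ.
Pair separations: r₁₂ = 0.428 m.
U = (2.29×10⁻⁷) = 2.29×10⁻⁷ J.

2.29×10⁻⁷ J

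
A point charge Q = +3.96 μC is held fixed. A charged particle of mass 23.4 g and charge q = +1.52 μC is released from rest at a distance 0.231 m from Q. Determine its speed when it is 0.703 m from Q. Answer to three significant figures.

3.67 m/s

Only the electrostatic force acts, so mechanical energy is conserved: ½mv² = U₁ − U₂ = kQq(1/r₁ − 1/r₂).
U₁ − U₂ = (8.99×10⁹ N·m²/C²)(3.96×10⁻⁶ C)(1.52×10⁻⁶ C)(1/0.231 − 1/0.703) = 0.157 J.
v = √(2·0.157/0.0234) = 3.67 m/s.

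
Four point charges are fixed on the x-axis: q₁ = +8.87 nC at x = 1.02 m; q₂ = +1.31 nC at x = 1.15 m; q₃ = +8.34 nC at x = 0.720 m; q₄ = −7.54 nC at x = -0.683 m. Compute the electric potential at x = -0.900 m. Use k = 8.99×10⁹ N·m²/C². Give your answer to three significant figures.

-219 V

Electric potential is a scalar, so the contributions from each charge add algebraically: V = Σ kqᵢ/rᵢ.
Distances from the field point to each charge: r₁ = 1.92 m, r₂ = 2.05 m, r₃ = 1.62 m, r₄ = 0.217 m.
V = k[(8.87×10⁻⁹)/(1.92) + (1.31×10⁻⁹)/(2.05) + (8.34×10⁻⁹)/(1.62) + (-7.54×10⁻⁹)/(0.217)] = -219 V.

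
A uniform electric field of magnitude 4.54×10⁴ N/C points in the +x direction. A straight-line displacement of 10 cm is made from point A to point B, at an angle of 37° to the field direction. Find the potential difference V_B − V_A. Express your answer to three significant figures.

-3630 V

Only the component of displacement along E changes the potential: ΔV = −E·d·cosθ.
ΔV = −(4.54×10⁴ V/m)(0.100 m)cos37° = -3630 V.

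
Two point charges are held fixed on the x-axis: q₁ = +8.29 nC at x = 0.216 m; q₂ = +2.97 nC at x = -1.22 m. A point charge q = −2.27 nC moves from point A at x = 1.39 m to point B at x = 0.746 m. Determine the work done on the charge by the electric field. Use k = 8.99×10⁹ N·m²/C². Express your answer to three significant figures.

The work done by the electric force is W_field = −ΔU = −q(V_B − V_A) = q(V_A − V_B).
At A: distances to the source charges are 1.17 m, 2.61 m; V_A = Σ kqᵢ/rᵢ = 73.7 V.
At B: distances to the source charges are 0.530 m, 1.97 m; V_B = Σ kqᵢ/rᵢ = 154 V.
ΔV = V_B − V_A = 80.5 V.
W_field = −qΔV = −(-2.27×10⁻⁹ C)(80.5 V) = 1.83×10⁻⁷ J.

1.83×10⁻⁷ J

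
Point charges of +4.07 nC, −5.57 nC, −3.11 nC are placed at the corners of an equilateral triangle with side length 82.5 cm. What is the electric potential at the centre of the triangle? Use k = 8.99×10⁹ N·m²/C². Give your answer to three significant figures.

-87.0 V

Electric potential is a scalar, so the contributions from each charge add algebraically: V = Σ kqᵢ/rᵢ.
The distance from each vertex to the centroid is a/√3 = 0.476 m.
V = k[(4.07×10⁻⁹)/(0.476) + (-5.57×10⁻⁹)/(0.476) + (-3.11×10⁻⁹)/(0.476)] = -87.0 V.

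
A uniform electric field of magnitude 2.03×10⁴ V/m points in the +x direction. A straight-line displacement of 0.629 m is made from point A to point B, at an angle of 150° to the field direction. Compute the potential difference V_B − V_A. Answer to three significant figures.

Only the component of displacement along E changes the potential: ΔV = −E·d·cosθ.
ΔV = −(2.03×10⁴ V/m)(0.629 m)cos150° = 1.11×10⁴ V.

1.11×10⁴ V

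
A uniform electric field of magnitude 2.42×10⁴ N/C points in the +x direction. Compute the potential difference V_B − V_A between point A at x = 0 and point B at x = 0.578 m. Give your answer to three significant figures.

-1.40×10⁴ V

In a uniform field, potential decreases in the direction of E: V_B − V_A = −E·Δx.
V_B − V_A = −(2.42×10⁴ V/m)(0.578 m) = -1.40×10⁴ V.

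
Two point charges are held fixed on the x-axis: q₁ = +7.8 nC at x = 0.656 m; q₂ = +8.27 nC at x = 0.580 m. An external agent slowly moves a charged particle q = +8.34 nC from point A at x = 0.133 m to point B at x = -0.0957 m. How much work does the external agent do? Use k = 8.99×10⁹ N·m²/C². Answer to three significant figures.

-8.10×10⁻⁷ J

For quasistatic motion the external work equals the change in potential energy: W_ext = qΔV = q(V_B − V_A).
At A: distances to the source charges are 0.523 m, 0.447 m; V_A = Σ kqᵢ/rᵢ = 300 V.
At B: distances to the source charges are 0.752 m, 0.676 m; V_B = Σ kqᵢ/rᵢ = 203 V.
ΔV = V_B − V_A = -97.1 V.
W_ext = qΔV = (8.34×10⁻⁹ C)(-97.1 V) = -8.10×10⁻⁷ J.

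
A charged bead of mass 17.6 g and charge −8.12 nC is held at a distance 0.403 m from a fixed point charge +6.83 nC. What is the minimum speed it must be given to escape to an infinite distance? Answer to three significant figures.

0.0119 m/s

To just escape, total mechanical energy must reach zero at infinity: ½mv²_min + U = 0, so ½mv²_min = −U = |kQq|/r.
|U| = |kQq|/r = (8.99×10⁹ N·m²/C²)(6.83×10⁻⁹)(8.12×10⁻⁹)/(0.403) = 1.24×10⁻⁶ J.
v_min = √(2|U|/m) = √(2·1.24×10⁻⁶/0.0176) = 0.0119 m/s.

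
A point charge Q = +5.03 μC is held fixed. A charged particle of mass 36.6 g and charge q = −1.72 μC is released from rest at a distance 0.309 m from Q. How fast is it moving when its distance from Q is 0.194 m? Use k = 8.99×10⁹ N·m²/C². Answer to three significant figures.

2.86 m/s

Only the electrostatic force acts, so mechanical energy is conserved: ½mv² = U₁ − U₂ = kQq(1/r₁ − 1/r₂).
U₁ − U₂ = (8.99×10⁹ N·m²/C²)(5.03×10⁻⁶ C)(-1.72×10⁻⁶ C)(1/0.309 − 1/0.194) = 0.149 J.
v = √(2·0.149/0.0366) = 2.86 m/s.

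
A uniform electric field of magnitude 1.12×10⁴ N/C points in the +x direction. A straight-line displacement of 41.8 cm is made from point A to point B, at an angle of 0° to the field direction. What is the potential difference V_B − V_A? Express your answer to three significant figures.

-4680 V

Only the component of displacement along E changes the potential: ΔV = −E·d·cosθ.
ΔV = −(1.12×10⁴ V/m)(0.418 m)cos0° = -4680 V.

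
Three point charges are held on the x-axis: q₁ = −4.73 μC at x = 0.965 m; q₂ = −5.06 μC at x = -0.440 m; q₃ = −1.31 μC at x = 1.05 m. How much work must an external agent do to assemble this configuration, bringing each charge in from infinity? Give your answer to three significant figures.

0.848 J

The assembly work is the sum of pairwise potential energies, U = Σ_{i<j} kqᵢqⱼ/rᵢⱼ.
Pair separations: r₁₂ = 1.41 m, r₁₃ = 0.0850 m, r₂₃ = 1.49 m.
U = (0.153) + (0.655) + (0.0400) = 0.848 J.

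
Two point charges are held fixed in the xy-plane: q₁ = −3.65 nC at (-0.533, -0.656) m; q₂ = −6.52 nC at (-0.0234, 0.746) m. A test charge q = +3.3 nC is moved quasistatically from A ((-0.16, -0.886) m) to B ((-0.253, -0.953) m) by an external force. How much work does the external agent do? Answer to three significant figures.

-1.29×10⁻⁸ J

For quasistatic motion the external work equals the change in potential energy: W_ext = qΔV = q(V_B − V_A).
At A: distances to the source charges are 0.438 m, 1.64 m; V_A = Σ kqᵢ/rᵢ = -111 V.
At B: distances to the source charges are 0.408 m, 1.71 m; V_B = Σ kqᵢ/rᵢ = -115 V.
ΔV = V_B − V_A = -3.91 V.
W_ext = qΔV = (3.30×10⁻⁹ C)(-3.91 V) = -1.29×10⁻⁸ J.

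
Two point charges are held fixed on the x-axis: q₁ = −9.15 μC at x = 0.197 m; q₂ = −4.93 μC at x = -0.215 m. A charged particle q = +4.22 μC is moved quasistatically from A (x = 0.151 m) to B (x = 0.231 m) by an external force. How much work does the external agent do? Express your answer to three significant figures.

-2.57 J

For quasistatic motion the external work equals the change in potential energy: W_ext = qΔV = q(V_B − V_A).
At A: distances to the source charges are 0.0460 m, 0.366 m; V_A = Σ kqᵢ/rᵢ = -1.91×10⁶ V.
At B: distances to the source charges are 0.0340 m, 0.446 m; V_B = Σ kqᵢ/rᵢ = -2.52×10⁶ V.
ΔV = V_B − V_A = -6.09×10⁵ V.
W_ext = qΔV = (4.22×10⁻⁶ C)(-6.09×10⁵ V) = -2.57 J.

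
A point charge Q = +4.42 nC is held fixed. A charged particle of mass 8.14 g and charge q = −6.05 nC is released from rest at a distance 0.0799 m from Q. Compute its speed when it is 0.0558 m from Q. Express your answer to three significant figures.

0.0179 m/s

Only the electrostatic force acts, so mechanical energy is conserved: ½mv² = U₁ − U₂ = kQq(1/r₁ − 1/r₂).
U₁ − U₂ = (8.99×10⁹ N·m²/C²)(4.42×10⁻⁹ C)(-6.05×10⁻⁹ C)(1/0.0799 − 1/0.0558) = 1.30×10⁻⁶ J.
v = √(2·1.30×10⁻⁶/8.14×10⁻³) = 0.0179 m/s.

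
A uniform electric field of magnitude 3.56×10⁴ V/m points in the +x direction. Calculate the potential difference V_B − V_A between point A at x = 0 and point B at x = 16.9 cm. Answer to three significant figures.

In a uniform field, potential decreases in the direction of E: V_B − V_A = −E·Δx.
V_B − V_A = −(3.56×10⁴ V/m)(0.169 m) = -6020 V.

-6020 V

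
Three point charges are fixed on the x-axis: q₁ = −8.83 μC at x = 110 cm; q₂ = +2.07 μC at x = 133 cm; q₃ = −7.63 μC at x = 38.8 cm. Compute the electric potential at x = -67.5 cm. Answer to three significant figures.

-1.00×10⁵ V

The total potential is the scalar sum of each charge's contribution, V = Σ kqᵢ/rᵢ.
Distances from the field point to each charge: r₁ = 1.78 m, r₂ = 2.00 m, r₃ = 1.06 m.
V = k[(-8.83×10⁻⁶)/(1.78) + (2.07×10⁻⁶)/(2.00) + (-7.63×10⁻⁶)/(1.06)] = -1.00×10⁵ V.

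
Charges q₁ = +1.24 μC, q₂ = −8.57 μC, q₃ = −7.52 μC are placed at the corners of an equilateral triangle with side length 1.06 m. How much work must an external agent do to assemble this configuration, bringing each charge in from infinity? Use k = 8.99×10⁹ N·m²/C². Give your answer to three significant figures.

The assembly work is the sum of pairwise potential energies, U = Σ_{i<j} kqᵢqⱼ/rᵢⱼ.
All three pair separations equal the side length, 1.06 m.
U = (-0.0901) + (-0.0791) + (0.547) = 0.377 J.

0.377 J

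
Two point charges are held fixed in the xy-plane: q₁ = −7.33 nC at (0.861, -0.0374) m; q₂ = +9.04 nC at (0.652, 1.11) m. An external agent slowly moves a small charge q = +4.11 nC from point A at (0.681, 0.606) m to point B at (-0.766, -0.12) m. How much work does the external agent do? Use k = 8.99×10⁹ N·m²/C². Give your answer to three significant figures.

For quasistatic motion the external work equals the change in potential energy: W_ext = qΔV = q(V_B − V_A).
At A: distances to the source charges are 0.668 m, 0.505 m; V_A = Σ kqᵢ/rᵢ = 62.4 V.
At B: distances to the source charges are 1.63 m, 1.88 m; V_B = Σ kqᵢ/rᵢ = 2.84 V.
ΔV = V_B − V_A = -59.5 V.
W_ext = qΔV = (4.11×10⁻⁹ C)(-59.5 V) = -2.45×10⁻⁷ J.

-2.45×10⁻⁷ J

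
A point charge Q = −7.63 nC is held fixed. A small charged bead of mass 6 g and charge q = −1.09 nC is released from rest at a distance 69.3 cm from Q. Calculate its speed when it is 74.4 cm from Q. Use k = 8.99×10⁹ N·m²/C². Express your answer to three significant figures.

1.57×10⁻³ m/s

Only the electrostatic force acts, so mechanical energy is conserved: ½mv² = U₁ − U₂ = kQq(1/r₁ − 1/r₂).
U₁ − U₂ = (8.99×10⁹ N·m²/C²)(-7.63×10⁻⁹ C)(-1.09×10⁻⁹ C)(1/0.693 − 1/0.744) = 7.40×10⁻⁹ J.
v = √(2·7.40×10⁻⁹/6.00×10⁻³) = 1.57×10⁻³ m/s.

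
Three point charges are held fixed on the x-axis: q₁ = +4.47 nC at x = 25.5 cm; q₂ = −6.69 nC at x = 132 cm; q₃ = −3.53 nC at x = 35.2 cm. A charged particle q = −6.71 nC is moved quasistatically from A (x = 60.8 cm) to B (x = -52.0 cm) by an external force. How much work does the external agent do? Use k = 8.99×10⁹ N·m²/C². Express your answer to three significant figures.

-5.19×10⁻⁷ J

For quasistatic motion the external work equals the change in potential energy: W_ext = qΔV = q(V_B − V_A).
At A: distances to the source charges are 0.353 m, 0.712 m, 0.256 m; V_A = Σ kqᵢ/rᵢ = -94.6 V.
At B: distances to the source charges are 0.775 m, 1.84 m, 0.872 m; V_B = Σ kqᵢ/rᵢ = -17.2 V.
ΔV = V_B − V_A = 77.4 V.
W_ext = qΔV = (-6.71×10⁻⁹ C)(77.4 V) = -5.19×10⁻⁷ J.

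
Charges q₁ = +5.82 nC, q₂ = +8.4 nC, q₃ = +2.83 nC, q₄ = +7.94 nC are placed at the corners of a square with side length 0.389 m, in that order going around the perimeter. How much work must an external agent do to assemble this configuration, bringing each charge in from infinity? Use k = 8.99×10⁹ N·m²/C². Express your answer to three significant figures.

4.63×10⁻⁶ J

The work to assemble the configuration equals its total potential energy, U = Σ kqᵢqⱼ/rᵢⱼ over all pairs.
The four side pairs have separation 0.389 m and the two diagonal pairs 0.550 m.
Summing all 6 pair terms gives U = 4.63×10⁻⁶ J.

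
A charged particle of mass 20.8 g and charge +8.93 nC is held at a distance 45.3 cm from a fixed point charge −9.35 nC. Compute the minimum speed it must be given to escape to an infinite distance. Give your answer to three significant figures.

To just escape, total mechanical energy must reach zero at infinity: ½mv²_min + U = 0, so ½mv²_min = −U = |kQq|/r.
|U| = |kQq|/r = (8.99×10⁹ N·m²/C²)(9.35×10⁻⁹)(8.93×10⁻⁹)/(0.453) = 1.66×10⁻⁶ J.
v_min = √(2|U|/m) = √(2·1.66×10⁻⁶/0.0208) = 0.0126 m/s.

0.0126 m/s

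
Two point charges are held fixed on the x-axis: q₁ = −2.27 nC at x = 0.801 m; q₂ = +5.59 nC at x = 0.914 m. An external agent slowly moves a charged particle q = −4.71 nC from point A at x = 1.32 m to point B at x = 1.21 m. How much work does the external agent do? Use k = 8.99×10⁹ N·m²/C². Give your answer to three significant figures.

For quasistatic motion the external work equals the change in potential energy: W_ext = qΔV = q(V_B − V_A).
At A: distances to the source charges are 0.519 m, 0.406 m; V_A = Σ kqᵢ/rᵢ = 84.5 V.
At B: distances to the source charges are 0.409 m, 0.296 m; V_B = Σ kqᵢ/rᵢ = 120 V.
ΔV = V_B − V_A = 35.4 V.
W_ext = qΔV = (-4.71×10⁻⁹ C)(35.4 V) = -1.67×10⁻⁷ J.

-1.67×10⁻⁷ J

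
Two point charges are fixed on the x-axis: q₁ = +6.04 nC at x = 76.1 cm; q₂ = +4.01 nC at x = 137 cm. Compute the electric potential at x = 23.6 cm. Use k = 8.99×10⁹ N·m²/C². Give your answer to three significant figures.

135 V

Electric potential is a scalar, so the contributions from each charge add algebraically: V = Σ kqᵢ/rᵢ.
Distances from the field point to each charge: r₁ = 0.525 m, r₂ = 1.13 m.
V = k[(6.04×10⁻⁹)/(0.525) + (4.01×10⁻⁹)/(1.13)] = 135 V.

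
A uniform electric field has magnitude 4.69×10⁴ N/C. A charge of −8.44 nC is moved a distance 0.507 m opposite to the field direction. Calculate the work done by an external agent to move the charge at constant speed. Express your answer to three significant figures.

The potential change for a displacement 0.507 m opposite to the field direction is ΔV = +Ed = 2.38×10⁴ V.
W_ext = qΔV = -2.01×10⁻⁴ J.

-2.01×10⁻⁴ J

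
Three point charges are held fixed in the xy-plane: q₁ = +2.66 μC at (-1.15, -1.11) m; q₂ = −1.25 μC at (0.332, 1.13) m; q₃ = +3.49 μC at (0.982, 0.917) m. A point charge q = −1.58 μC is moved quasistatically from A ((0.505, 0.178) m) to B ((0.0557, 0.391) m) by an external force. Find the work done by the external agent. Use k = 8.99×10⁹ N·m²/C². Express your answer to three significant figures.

0.0124 J

For quasistatic motion the external work equals the change in potential energy: W_ext = qΔV = q(V_B − V_A).
At A: distances to the source charges are 2.10 m, 0.968 m, 0.880 m; V_A = Σ kqᵢ/rᵢ = 3.55×10⁴ V.
At B: distances to the source charges are 1.93 m, 0.789 m, 1.07 m; V_B = Σ kqᵢ/rᵢ = 2.76×10⁴ V.
ΔV = V_B − V_A = -7830 V.
W_ext = qΔV = (-1.58×10⁻⁶ C)(-7830 V) = 0.0124 J.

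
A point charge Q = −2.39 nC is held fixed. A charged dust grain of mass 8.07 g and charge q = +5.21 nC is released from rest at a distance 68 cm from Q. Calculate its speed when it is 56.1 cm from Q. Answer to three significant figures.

Only the electrostatic force acts, so mechanical energy is conserved: ½mv² = U₁ − U₂ = kQq(1/r₁ − 1/r₂).
U₁ − U₂ = (8.99×10⁹ N·m²/C²)(-2.39×10⁻⁹ C)(5.21×10⁻⁹ C)(1/0.680 − 1/0.561) = 3.49×10⁻⁸ J.
v = √(2·3.49×10⁻⁸/8.07×10⁻³) = 2.94×10⁻³ m/s.

2.94×10⁻³ m/s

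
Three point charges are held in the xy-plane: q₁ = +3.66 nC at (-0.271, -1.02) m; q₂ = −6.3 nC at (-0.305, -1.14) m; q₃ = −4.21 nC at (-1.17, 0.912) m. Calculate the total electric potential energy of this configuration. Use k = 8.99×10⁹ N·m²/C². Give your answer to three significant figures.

The work to assemble the configuration equals its total potential energy, U = Σ kqᵢqⱼ/rᵢⱼ over all pairs.
Pair separations: r₁₂ = 0.125 m, r₁₃ = 2.13 m, r₂₃ = 2.23 m.
U = (-1.66×10⁻⁶) + (-6.50×10⁻⁸) + (1.07×10⁻⁷) = -1.62×10⁻⁶ J.

-1.62×10⁻⁶ J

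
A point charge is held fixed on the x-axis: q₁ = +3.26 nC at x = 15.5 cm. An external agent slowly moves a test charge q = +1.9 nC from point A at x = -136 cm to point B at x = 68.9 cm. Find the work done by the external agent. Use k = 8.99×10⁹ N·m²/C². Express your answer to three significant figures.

For quasistatic motion the external work equals the change in potential energy: W_ext = qΔV = q(V_B − V_A).
At A: distance to the source charge is 1.52 m; V_A = kq₁/r = 19.3 V.
At B: distance to the source charge is 0.534 m; V_B = kq₁/r = 54.9 V.
ΔV = V_B − V_A = 35.5 V.
W_ext = qΔV = (1.90×10⁻⁹ C)(35.5 V) = 6.75×10⁻⁸ J.

6.75×10⁻⁸ J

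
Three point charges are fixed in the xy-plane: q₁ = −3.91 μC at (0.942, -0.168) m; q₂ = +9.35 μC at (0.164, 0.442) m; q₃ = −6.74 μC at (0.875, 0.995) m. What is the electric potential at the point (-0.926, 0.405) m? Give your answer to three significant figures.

The total potential is the scalar sum of each charge's contribution, V = Σ kqᵢ/rᵢ.
Distances from the field point to each charge: r₁ = 1.95 m, r₂ = 1.09 m, r₃ = 1.90 m.
V = k[(-3.91×10⁻⁶)/(1.95) + (9.35×10⁻⁶)/(1.09) + (-6.74×10⁻⁶)/(1.90)] = 2.71×10⁴ V.

2.71×10⁴ V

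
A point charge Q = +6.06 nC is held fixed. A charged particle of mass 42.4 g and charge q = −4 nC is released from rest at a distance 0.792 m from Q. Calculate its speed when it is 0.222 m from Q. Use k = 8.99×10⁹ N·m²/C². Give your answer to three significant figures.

Only the electrostatic force acts, so mechanical energy is conserved: ½mv² = U₁ − U₂ = kQq(1/r₁ − 1/r₂).
U₁ − U₂ = (8.99×10⁹ N·m²/C²)(6.06×10⁻⁹ C)(-4.00×10⁻⁹ C)(1/0.792 − 1/0.222) = 7.06×10⁻⁷ J.
v = √(2·7.06×10⁻⁷/0.0424) = 5.77×10⁻³ m/s.

5.77×10⁻³ m/s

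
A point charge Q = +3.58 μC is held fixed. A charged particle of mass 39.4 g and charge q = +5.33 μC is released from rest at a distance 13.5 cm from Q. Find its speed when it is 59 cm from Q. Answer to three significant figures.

Only the electrostatic force acts, so mechanical energy is conserved: ½mv² = U₁ − U₂ = kQq(1/r₁ − 1/r₂).
U₁ − U₂ = (8.99×10⁹ N·m²/C²)(3.58×10⁻⁶ C)(5.33×10⁻⁶ C)(1/0.135 − 1/0.590) = 0.980 J.
v = √(2·0.980/0.0394) = 7.05 m/s.

7.05 m/s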